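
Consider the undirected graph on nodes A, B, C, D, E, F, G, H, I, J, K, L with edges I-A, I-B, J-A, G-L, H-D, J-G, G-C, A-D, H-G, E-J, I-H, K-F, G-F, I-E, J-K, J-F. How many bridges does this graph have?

The edges on the cycle I-E-J-A-D-H-I are not bridges since each lies on that cycle.
But removing L-G disconnects L from G; removing G-C disconnects G from C; removing I-B disconnects I from B — these are bridges.
That makes 3 bridges.

3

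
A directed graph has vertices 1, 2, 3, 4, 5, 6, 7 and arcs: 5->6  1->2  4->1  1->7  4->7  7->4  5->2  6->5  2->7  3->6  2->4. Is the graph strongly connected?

No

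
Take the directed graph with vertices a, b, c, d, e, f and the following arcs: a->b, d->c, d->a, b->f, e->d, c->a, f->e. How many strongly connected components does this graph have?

1

{a, b, c, d, e, f} are all mutually reachable — one SCC of size 6.
That gives 1 strongly connected component.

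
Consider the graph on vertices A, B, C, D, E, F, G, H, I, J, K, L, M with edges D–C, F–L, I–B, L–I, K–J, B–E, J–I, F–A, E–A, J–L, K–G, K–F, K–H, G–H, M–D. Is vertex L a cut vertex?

Deleting L leaves 2 components (was 2), so L is not a cut vertex.

No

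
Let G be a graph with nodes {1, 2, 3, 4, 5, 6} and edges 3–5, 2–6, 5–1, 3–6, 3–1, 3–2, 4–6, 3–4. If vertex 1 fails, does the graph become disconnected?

No

Deleting 1 leaves 1 component (was 1) (its neighbors 3, 5 remain connected to each other), so 1 is not a cut vertex.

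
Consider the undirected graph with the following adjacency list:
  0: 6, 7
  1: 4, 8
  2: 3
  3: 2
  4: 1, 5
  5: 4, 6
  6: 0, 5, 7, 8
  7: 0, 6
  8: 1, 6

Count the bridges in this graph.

1

The edges on the cycle 6-0-7-6 are not bridges since each lies on that cycle.
But removing 2-3 disconnects 2 from 3 — this is a bridge.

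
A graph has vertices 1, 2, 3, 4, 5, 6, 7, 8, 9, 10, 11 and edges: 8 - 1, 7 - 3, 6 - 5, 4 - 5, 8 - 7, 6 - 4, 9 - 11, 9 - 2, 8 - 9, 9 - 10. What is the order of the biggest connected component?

Starting from 4 we can reach 4, 5, 6. That is one component of size 3.
Starting from 1 we can reach 1, 2, 3, 7, 8, 9, 10, 11. That is one component of size 8.
The largest has 8 vertices.

8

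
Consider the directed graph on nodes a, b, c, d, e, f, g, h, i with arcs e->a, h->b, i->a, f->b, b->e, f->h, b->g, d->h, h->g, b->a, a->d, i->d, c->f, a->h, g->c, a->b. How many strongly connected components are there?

2

{a, b, c, d, e, f, g, h} are all mutually reachable — one SCC of size 8.
{i} is an SCC by itself.
That gives 2 strongly connected components.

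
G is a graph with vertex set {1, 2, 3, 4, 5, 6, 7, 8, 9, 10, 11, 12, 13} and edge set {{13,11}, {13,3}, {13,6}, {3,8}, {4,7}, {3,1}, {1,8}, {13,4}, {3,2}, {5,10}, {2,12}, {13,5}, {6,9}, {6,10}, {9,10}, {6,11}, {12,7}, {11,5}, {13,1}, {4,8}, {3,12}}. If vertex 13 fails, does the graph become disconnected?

Deleting 13 raises the number of components from 1 to 2, so 13 is a cut vertex.

Yes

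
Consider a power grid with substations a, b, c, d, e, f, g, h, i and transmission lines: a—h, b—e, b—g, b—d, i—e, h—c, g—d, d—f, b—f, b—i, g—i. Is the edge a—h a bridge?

Yes

Removing a—h leaves no path between a and h: the component count goes from 2 to 3. So it is a bridge.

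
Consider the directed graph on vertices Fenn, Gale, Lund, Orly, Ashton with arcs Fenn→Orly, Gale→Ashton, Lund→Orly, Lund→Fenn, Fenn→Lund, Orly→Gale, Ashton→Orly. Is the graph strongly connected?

No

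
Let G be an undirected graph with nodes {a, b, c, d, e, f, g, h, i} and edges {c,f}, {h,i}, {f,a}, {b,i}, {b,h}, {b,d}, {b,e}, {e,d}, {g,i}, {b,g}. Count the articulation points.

2

Removing b increases the component count from 2 to 3, so b is a cut vertex.
Removing f increases the component count from 2 to 3, so f is a cut vertex.
By contrast removing e leaves 2 components; it is not a cut vertex. No other vertex is a cut vertex either.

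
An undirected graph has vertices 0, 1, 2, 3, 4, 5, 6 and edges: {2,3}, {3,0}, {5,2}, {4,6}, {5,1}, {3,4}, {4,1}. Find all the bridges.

0-3, 4-6

The edges on the cycle 5-2-3-4-1-5 are not bridges since each lies on that cycle.
But removing 4—6 disconnects 4 from 6; removing 3—0 disconnects 3 from 0 — these are bridges.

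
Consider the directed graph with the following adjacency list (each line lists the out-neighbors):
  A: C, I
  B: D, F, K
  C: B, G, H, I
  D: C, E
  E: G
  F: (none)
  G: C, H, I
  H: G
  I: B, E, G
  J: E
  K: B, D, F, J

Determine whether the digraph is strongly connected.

There is no directed path from H to A, so the graph is not strongly connected.

No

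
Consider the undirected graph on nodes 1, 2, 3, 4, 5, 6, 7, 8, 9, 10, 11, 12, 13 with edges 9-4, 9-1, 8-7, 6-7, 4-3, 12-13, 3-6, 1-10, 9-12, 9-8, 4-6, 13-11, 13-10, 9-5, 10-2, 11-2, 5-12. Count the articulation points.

1

Removing 9 increases the component count from 1 to 2, so 9 is a cut vertex.
By contrast removing 2 leaves 1 component; it is not a cut vertex. No other vertex is a cut vertex either.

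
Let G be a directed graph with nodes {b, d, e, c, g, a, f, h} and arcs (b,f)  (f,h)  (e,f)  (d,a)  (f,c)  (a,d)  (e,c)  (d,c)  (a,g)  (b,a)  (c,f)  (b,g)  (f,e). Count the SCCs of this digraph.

{c, e, f} are all mutually reachable — one SCC of size 3.
{a, d} are all mutually reachable — one SCC of size 2.
{b} is an SCC by itself.
{g} is an SCC by itself.
{h} is an SCC by itself.
That gives 5 strongly connected components.

5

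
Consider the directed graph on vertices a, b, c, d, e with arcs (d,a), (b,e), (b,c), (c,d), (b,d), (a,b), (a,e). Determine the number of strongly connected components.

2

{a, b, c, d} are all mutually reachable — one SCC of size 4.
{e} is an SCC by itself.
That gives 2 strongly connected components.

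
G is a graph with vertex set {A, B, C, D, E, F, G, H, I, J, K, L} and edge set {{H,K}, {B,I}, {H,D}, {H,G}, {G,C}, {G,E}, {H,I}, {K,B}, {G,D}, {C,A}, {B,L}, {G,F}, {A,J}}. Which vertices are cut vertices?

Removing A increases the component count from 1 to 2, so A is a cut vertex.
Removing B increases the component count from 1 to 2, so B is a cut vertex.
Removing C increases the component count from 1 to 2, so C is a cut vertex.
Likewise G, H are cut vertices.
By contrast removing J leaves 1 component; it is not a cut vertex. No other vertex is a cut vertex either.

A, B, C, G, H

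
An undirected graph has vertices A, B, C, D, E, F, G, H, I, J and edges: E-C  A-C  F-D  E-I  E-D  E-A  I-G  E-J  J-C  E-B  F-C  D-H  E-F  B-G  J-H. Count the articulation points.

1

Removing E increases the component count from 1 to 2, so E is a cut vertex.
By contrast removing J leaves 1 component; it is not a cut vertex. No other vertex is a cut vertex either.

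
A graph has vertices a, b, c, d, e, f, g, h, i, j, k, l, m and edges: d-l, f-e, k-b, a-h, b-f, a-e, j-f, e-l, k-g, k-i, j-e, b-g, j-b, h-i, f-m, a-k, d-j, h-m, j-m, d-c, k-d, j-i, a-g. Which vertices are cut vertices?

Removing d increases the component count from 1 to 2, so d is a cut vertex.
By contrast removing a leaves 1 component; it is not a cut vertex. No other vertex is a cut vertex either.

d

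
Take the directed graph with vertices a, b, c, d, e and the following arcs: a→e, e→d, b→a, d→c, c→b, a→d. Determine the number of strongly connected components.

{a, b, c, d, e} are all mutually reachable — one SCC of size 5.
That gives 1 strongly connected component.

1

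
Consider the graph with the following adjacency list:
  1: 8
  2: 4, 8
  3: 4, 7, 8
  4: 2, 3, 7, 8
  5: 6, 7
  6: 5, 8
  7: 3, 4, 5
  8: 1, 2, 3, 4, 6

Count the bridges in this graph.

1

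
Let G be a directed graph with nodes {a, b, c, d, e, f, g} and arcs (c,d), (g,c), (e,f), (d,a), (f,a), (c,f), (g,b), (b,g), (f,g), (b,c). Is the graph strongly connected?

No

There is no directed path from b to e, so the graph is not strongly connected.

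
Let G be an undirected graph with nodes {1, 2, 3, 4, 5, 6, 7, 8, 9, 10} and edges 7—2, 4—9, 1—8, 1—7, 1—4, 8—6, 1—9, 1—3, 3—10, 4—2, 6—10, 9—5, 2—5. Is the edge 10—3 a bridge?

After removing 10—3, the path 10-6-8-1-3 still connects them, so the edge is not a bridge.

No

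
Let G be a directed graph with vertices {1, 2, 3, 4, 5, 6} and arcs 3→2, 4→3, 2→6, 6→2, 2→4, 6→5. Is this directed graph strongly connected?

No

There is no directed path from 5 to 2, so the graph is not strongly connected.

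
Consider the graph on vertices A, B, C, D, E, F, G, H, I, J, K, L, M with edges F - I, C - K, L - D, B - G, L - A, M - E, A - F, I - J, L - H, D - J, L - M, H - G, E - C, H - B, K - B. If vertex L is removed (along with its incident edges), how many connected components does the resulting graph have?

With L gone, the remaining components are: {A, D, F, I, J}; {B, C, E, G, H, K, M}.
That is 2 components.

2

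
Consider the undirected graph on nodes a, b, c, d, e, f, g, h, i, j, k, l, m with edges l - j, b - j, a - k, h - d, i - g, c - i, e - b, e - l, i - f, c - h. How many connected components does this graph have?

4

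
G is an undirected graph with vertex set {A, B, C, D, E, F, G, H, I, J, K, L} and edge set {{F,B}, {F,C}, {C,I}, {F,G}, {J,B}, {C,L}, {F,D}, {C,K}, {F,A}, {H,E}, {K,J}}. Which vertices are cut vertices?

Removing C increases the component count from 2 to 4, so C is a cut vertex.
Removing F increases the component count from 2 to 5, so F is a cut vertex.
By contrast removing L leaves 2 components; it is not a cut vertex. No other vertex is a cut vertex either.

C, F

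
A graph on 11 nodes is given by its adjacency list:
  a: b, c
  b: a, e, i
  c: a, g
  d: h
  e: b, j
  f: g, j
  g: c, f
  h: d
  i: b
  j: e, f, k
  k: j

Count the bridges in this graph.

The edges on the cycle g-f-j-e-b-a-c-g are not bridges since each lies on that cycle.
But removing k-j disconnects k from j; removing h-d disconnects h from d; removing b-i disconnects b from i — these are bridges.
That makes 3 bridges.

3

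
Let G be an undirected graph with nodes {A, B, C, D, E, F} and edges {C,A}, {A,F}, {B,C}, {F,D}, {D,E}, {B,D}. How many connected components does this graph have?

1

Starting from A we can reach A, B, C, D, E, F. That is one component of size 6.
Total: 1 component.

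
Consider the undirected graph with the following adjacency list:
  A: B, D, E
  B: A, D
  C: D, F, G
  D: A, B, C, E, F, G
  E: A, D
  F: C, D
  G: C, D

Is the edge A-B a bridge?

No

After removing A-B, the path A-D-B still connects them, so the edge is not a bridge.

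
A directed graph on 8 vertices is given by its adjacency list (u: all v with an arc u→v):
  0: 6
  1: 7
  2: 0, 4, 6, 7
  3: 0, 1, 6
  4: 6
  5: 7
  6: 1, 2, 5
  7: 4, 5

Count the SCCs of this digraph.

2

{0, 1, 2, 4, 5, 6, 7} are all mutually reachable — one SCC of size 7.
{3} is an SCC by itself.
That gives 2 strongly connected components.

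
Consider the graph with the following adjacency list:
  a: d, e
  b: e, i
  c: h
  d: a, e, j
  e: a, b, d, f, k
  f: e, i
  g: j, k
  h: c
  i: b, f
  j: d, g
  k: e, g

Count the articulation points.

1

Removing e increases the component count from 2 to 3, so e is a cut vertex.
By contrast removing h leaves 2 components; it is not a cut vertex. No other vertex is a cut vertex either.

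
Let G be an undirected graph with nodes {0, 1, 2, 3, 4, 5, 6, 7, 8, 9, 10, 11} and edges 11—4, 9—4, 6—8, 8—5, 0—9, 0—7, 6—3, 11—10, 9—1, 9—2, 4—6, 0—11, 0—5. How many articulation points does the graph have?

Removing 0 increases the component count from 1 to 2, so 0 is a cut vertex.
Removing 6 increases the component count from 1 to 2, so 6 is a cut vertex.
Removing 9 increases the component count from 1 to 3, so 9 is a cut vertex.
Likewise 11 is a cut vertex.
By contrast removing 2 leaves 1 component; it is not a cut vertex. No other vertex is a cut vertex either.

4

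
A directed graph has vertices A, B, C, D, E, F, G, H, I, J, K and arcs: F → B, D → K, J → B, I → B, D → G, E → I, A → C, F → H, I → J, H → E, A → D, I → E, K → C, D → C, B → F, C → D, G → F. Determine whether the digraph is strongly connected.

There is no directed path from G to D, so the graph is not strongly connected.

No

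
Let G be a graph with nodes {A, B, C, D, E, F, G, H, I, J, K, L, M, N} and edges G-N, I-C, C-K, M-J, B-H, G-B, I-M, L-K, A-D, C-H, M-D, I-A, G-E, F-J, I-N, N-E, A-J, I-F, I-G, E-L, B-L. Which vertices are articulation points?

Removing I increases the component count from 1 to 2, so I is a cut vertex.
By contrast removing C leaves 1 component; it is not a cut vertex. No other vertex is a cut vertex either.

I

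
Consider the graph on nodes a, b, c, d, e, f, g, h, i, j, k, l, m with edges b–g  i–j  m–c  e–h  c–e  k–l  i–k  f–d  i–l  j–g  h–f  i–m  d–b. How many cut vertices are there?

1

Removing i increases the component count from 2 to 3, so i is a cut vertex.
By contrast removing k leaves 2 components; it is not a cut vertex. No other vertex is a cut vertex either.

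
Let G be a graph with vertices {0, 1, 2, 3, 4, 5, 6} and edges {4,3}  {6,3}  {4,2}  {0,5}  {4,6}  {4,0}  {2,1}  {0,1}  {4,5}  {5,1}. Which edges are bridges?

The edges on the cycle 4-6-3-4 are not bridges since each lies on that cycle.
Every edge lies on some cycle, so there are no bridges.

none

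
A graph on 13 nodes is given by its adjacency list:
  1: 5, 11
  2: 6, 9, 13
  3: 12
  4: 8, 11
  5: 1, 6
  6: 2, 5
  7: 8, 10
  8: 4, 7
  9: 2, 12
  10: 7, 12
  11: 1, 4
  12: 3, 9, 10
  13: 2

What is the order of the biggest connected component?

Starting from 1 we can reach 1, 2, 3, 4, 5, 6, 7, 8, 9, 10, 11, 12, 13. That is one component of size 13.
The largest has 13 vertices.

13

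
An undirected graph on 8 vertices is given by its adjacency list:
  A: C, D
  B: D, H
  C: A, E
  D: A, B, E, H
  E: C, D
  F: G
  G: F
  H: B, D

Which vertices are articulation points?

D

Removing D increases the component count from 2 to 3, so D is a cut vertex.
By contrast removing C leaves 2 components; it is not a cut vertex. No other vertex is a cut vertex either.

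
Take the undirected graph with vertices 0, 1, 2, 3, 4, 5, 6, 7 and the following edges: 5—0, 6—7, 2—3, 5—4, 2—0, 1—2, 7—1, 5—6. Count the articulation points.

2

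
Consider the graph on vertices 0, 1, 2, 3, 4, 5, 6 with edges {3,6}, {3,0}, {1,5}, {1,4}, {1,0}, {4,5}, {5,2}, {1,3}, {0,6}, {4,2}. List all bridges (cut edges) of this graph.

none

The edges on the cycle 1-3-6-0-1 are not bridges since each lies on that cycle.
Every edge lies on some cycle, so there are no bridges.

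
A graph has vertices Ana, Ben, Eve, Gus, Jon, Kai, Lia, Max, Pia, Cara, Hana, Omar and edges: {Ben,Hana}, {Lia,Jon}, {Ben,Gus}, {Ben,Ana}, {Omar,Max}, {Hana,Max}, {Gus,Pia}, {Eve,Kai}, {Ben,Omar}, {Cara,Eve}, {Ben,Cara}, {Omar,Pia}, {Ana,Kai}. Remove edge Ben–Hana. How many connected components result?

2

Ben and Hana are still connected via Ben-Omar-Max-Hana, so the component count stays at 2.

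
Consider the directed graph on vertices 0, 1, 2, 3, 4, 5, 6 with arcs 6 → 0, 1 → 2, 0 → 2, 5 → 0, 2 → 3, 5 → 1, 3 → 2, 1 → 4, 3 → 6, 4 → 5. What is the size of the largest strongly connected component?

4

{0, 2, 3, 6} are all mutually reachable — one SCC of size 4.
{1, 4, 5} are all mutually reachable — one SCC of size 3.
The largest has 4 vertices.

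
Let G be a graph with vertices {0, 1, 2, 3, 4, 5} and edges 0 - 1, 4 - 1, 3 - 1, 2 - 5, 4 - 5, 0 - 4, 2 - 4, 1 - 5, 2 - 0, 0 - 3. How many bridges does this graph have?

0

The edges on the cycle 2-0-3-1-4-2 are not bridges since each lies on that cycle.
Every edge lies on some cycle, so there are no bridges.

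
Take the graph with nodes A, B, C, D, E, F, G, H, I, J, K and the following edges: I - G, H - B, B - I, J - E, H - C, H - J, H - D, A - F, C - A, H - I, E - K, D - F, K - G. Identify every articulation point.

H

Removing H increases the component count from 1 to 2, so H is a cut vertex.
By contrast removing I leaves 1 component; it is not a cut vertex. No other vertex is a cut vertex either.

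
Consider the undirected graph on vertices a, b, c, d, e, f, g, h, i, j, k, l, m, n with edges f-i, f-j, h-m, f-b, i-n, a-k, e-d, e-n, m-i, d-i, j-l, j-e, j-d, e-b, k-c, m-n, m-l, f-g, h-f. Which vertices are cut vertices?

f, k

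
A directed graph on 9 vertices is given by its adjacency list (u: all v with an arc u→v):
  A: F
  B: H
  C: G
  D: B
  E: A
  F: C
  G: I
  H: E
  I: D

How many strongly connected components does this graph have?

{A, B, C, D, E, F, G, H, I} are all mutually reachable — one SCC of size 9.
That gives 1 strongly connected component.

1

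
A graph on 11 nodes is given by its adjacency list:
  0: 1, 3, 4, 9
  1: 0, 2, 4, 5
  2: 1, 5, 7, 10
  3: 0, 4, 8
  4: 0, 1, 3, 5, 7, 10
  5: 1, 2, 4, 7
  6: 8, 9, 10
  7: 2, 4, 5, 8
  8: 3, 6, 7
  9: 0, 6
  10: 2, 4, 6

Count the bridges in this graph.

0

The edges on the cycle 7-4-1-2-5-7 are not bridges since each lies on that cycle.
Every edge lies on some cycle, so there are no bridges.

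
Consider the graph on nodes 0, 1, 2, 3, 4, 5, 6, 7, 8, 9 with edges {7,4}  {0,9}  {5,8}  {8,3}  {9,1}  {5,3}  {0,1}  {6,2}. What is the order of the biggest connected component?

3

Starting from 2 we can reach 2, 6. That is one component of size 2.
Starting from 4 we can reach 4, 7. That is one component of size 2.
Starting from 3 we can reach 3, 5, 8. That is one component of size 3.
Starting from 0 we can reach 0, 1, 9. That is one component of size 3.
The largest has 3 vertices.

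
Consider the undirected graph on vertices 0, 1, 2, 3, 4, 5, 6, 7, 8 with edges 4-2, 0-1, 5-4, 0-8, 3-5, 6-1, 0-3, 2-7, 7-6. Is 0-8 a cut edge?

Removing 0-8 leaves no path between 0 and 8: the component count goes from 1 to 2. So it is a bridge.

Yes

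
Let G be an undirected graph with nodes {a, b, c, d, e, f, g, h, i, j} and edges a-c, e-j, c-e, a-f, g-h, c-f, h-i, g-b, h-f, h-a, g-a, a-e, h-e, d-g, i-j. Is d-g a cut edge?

Removing d-g leaves no path between d and g: the component count goes from 1 to 2. So it is a bridge.

Yes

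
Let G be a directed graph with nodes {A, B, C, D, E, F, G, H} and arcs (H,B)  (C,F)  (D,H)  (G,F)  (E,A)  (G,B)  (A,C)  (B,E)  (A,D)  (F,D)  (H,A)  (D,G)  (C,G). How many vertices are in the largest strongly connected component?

8

{A, B, C, D, E, F, G, H} are all mutually reachable — one SCC of size 8.
The largest has 8 vertices.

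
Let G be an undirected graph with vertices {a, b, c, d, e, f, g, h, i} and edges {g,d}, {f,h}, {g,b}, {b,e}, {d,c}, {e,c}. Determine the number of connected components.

a is isolated — a component by itself.
i is isolated — a component by itself.
Starting from f we can reach f, h. That is one component of size 2.
Starting from b we can reach b, c, d, e, g. That is one component of size 5.
Total: 4 components.

4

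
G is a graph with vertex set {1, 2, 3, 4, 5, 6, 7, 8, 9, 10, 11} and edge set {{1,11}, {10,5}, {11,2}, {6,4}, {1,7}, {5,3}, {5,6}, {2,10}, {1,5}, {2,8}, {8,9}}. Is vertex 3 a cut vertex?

Deleting 3 leaves 1 component (was 1), so 3 is not a cut vertex.

No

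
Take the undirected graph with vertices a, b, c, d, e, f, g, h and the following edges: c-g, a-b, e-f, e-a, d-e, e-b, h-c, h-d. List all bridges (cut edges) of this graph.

The edges on the cycle e-a-b-e are not bridges since each lies on that cycle.
But removing d-e disconnects d from e; removing c-g disconnects c from g; removing c-h disconnects c from h; removing d-h disconnects d from h — these are bridges.
In total 5 edges are bridges.

c-g, c-h, d-e, d-h, e-f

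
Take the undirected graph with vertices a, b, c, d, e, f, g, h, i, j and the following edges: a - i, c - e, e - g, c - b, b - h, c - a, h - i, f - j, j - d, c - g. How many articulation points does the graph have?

2

Removing c increases the component count from 2 to 3, so c is a cut vertex.
Removing j increases the component count from 2 to 3, so j is a cut vertex.
By contrast removing i leaves 2 components; it is not a cut vertex. No other vertex is a cut vertex either.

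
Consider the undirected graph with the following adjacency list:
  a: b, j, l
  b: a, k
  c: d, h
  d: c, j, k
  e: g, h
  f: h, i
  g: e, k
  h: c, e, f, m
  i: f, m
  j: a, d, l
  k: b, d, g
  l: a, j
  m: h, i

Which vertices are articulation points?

h

Removing h increases the component count from 1 to 2, so h is a cut vertex.
By contrast removing i leaves 1 component; it is not a cut vertex. No other vertex is a cut vertex either.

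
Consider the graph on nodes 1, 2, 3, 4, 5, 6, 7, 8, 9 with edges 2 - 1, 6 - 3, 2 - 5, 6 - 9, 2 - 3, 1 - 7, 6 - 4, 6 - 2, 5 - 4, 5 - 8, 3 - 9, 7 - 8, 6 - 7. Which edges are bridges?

none

The edges on the cycle 6-2-1-7-6 are not bridges since each lies on that cycle.
Every edge lies on some cycle, so there are no bridges.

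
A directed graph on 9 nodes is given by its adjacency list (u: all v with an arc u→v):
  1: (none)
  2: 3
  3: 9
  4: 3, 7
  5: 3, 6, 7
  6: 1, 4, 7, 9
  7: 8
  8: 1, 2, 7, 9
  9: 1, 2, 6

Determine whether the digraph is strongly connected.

There is no directed path from 2 to 5, so the graph is not strongly connected.

No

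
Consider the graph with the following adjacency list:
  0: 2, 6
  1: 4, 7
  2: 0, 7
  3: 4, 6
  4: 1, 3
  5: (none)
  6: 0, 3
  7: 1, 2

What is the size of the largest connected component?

7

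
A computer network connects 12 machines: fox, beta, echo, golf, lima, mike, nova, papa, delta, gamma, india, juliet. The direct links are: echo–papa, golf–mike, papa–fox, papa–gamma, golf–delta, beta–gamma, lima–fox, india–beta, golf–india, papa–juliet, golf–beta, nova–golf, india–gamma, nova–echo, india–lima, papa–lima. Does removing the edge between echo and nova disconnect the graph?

After removing echo–nova, the path echo-papa-lima-india-golf-nova still connects them, so the edge is not a bridge.

No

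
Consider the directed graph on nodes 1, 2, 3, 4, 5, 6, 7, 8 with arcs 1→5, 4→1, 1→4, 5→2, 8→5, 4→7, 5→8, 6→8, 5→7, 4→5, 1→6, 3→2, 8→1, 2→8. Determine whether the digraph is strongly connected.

No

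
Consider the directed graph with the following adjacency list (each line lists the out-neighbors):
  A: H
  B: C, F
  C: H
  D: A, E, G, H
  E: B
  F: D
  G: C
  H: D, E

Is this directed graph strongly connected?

Yes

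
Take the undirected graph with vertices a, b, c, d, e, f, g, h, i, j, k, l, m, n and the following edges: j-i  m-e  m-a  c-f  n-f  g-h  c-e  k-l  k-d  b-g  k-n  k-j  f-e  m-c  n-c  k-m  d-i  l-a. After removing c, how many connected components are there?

With c gone, the remaining components are: {b, g, h}; {a, d, e, f, i, j, k, l, m, n}.
That is 2 components.

2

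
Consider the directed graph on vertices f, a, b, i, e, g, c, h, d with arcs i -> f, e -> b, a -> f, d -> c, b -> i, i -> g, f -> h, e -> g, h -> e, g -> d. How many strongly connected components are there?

{b, e, f, h, i} are all mutually reachable — one SCC of size 5.
{c} is an SCC by itself.
{g} is an SCC by itself.
{d} is an SCC by itself.
{a} is an SCC by itself.
That gives 5 strongly connected components.

5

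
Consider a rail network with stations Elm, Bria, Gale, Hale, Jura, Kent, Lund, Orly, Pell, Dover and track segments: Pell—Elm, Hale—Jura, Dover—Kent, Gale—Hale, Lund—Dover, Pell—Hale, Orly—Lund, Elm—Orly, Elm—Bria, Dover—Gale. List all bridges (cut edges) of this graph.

The edges on the cycle Pell-Elm-Orly-Lund-Dover-Gale-Hale-Pell are not bridges since each lies on that cycle.
But removing Kent—Dover disconnects Kent from Dover; removing Hale—Jura disconnects Hale from Jura; removing Bria—Elm disconnects Bria from Elm — these are bridges.

Bria-Elm, Dover-Kent, Hale-Jura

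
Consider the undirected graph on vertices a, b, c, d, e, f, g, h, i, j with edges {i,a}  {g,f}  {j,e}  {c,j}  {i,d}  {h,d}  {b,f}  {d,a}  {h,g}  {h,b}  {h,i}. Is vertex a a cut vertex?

No

Deleting a leaves 2 components (was 2), so a is not a cut vertex.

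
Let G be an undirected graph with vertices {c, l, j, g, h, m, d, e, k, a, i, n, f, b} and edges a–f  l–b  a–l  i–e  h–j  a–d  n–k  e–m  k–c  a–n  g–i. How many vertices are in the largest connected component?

8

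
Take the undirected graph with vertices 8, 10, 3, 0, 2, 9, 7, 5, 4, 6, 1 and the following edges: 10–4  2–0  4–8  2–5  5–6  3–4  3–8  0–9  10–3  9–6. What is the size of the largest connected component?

1 is isolated — a component by itself.
7 is isolated — a component by itself.
Starting from 3 we can reach 3, 4, 8, 10. That is one component of size 4.
Starting from 0 we can reach 0, 2, 5, 6, 9. That is one component of size 5.
The largest has 5 vertices.

5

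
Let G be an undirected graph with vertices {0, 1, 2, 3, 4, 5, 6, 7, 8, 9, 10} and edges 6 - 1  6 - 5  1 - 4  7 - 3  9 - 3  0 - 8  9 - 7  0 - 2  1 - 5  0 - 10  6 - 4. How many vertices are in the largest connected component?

4

Starting from 3 we can reach 3, 7, 9. That is one component of size 3.
Starting from 0 we can reach 0, 2, 8, 10. That is one component of size 4.
Starting from 1 we can reach 1, 4, 5, 6. That is one component of size 4.
The largest has 4 vertices.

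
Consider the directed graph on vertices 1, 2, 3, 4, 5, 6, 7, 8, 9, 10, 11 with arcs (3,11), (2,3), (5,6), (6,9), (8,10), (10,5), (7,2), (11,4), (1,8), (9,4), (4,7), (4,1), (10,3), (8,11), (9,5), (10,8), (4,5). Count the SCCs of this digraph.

1

{1, 2, 3, 4, 5, 6, 7, 8, 9, 10, 11} are all mutually reachable — one SCC of size 11.
That gives 1 strongly connected component.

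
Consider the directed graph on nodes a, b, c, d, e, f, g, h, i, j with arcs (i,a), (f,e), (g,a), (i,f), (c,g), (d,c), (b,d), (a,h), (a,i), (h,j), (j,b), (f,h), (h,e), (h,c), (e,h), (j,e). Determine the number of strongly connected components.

1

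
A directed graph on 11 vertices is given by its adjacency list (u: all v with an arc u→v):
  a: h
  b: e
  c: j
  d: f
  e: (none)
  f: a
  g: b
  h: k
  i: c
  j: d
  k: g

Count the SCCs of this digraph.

{f} is an SCC by itself.
{k} is an SCC by itself.
{e} is an SCC by itself.
{b} is an SCC by itself.
{a} is an SCC by itself.
(and 6 more singleton SCCs)
That gives 11 strongly connected components.

11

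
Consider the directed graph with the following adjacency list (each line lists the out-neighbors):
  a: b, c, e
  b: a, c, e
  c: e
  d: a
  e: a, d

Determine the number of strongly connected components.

{a, b, c, d, e} are all mutually reachable — one SCC of size 5.
That gives 1 strongly connected component.

1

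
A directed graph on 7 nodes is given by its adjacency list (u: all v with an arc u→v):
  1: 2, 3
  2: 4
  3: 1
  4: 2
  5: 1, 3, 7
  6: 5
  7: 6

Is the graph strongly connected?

There is no directed path from 3 to 7, so the graph is not strongly connected.

No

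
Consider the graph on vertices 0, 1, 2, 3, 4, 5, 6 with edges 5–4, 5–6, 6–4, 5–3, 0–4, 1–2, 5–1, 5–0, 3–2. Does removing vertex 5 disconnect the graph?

Yes

Deleting 5 raises the number of components from 1 to 2, so 5 is a cut vertex.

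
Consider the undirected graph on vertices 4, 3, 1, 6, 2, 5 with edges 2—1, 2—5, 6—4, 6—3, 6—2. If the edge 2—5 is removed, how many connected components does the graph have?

Before removal there is 1 component.
2—5 is a bridge — removing it separates 2's side from 5's side.
After removal: 2 components.

2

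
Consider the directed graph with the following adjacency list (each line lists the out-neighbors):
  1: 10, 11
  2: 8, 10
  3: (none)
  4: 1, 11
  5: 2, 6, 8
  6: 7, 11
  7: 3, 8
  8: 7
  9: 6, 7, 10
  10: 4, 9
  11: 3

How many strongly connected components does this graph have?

7

{1, 4, 9, 10} are all mutually reachable — one SCC of size 4.
{7, 8} are all mutually reachable — one SCC of size 2.
{2} is an SCC by itself.
{5} is an SCC by itself.
{6} is an SCC by itself.
(and 2 more singleton SCCs)
That gives 7 strongly connected components.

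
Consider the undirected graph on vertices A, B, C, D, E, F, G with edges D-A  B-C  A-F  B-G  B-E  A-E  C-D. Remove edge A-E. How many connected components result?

A and E are still connected via A-D-C-B-E, so the component count stays at 1.

1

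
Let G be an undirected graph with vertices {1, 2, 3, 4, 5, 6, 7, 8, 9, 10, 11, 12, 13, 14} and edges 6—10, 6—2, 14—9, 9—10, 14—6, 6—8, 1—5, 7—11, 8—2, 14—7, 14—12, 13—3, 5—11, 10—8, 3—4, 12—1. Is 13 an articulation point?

Deleting 13 leaves 2 components (was 2), so 13 is not a cut vertex.

No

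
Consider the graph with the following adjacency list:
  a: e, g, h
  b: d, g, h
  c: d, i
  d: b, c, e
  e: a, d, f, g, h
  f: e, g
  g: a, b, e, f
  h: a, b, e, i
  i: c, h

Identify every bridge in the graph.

The edges on the cycle h-b-d-e-h are not bridges since each lies on that cycle.
Every edge lies on some cycle, so there are no bridges.

none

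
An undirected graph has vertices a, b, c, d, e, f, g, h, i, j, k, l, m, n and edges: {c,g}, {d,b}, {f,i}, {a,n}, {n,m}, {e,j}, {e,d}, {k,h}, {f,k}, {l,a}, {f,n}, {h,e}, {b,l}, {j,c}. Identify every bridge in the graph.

The edges on the cycle f-k-h-e-d-b-l-a-n-f are not bridges since each lies on that cycle.
But removing n - m disconnects n from m; removing j - e disconnects j from e; removing f - i disconnects f from i; removing c - g disconnects c from g — these are bridges.
In total 5 edges are bridges.

c-g, c-j, e-j, f-i, m-n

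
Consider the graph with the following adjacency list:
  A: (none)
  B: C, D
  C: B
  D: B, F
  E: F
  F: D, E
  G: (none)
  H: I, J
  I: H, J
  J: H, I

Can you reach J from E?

No

The component containing E is {B, C, D, E, F}, and J is not in it.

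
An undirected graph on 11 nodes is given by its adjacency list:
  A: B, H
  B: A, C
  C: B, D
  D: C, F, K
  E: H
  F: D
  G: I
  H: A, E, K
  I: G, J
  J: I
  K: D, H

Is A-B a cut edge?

No

After removing A-B, the path A-H-K-D-C-B still connects them, so the edge is not a bridge.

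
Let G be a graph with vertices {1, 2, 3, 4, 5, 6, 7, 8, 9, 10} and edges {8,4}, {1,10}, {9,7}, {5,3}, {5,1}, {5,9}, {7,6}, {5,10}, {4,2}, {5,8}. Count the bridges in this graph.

The edges on the cycle 5-1-10-5 are not bridges since each lies on that cycle.
But removing 5 - 3 disconnects 5 from 3; removing 5 - 9 disconnects 5 from 9; removing 4 - 2 disconnects 4 from 2; removing 5 - 8 disconnects 5 from 8 — these are bridges.
In total 7 edges are bridges.

7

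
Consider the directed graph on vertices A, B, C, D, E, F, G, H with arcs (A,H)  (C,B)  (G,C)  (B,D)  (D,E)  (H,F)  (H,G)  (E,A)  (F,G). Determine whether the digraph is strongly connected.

From E we can reach every vertex (A, B, C, D, E, F, G, H), and every vertex can reach E (A, B, C, D, E, F, G, H). So the whole graph is one strongly connected component.

Yes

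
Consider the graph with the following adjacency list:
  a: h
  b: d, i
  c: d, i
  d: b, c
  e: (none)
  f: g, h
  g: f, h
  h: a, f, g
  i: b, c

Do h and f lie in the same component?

Yes

From h we can reach a, f, g, h, which includes f.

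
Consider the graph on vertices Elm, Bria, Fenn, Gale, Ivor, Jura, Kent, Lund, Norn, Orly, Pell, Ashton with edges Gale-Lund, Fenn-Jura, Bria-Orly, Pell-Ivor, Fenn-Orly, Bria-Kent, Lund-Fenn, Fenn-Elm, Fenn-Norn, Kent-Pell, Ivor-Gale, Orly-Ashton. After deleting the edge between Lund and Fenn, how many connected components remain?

Lund and Fenn are still connected via Lund-Gale-Ivor-Pell-Kent-Bria-Orly-Fenn, so the component count stays at 1.

1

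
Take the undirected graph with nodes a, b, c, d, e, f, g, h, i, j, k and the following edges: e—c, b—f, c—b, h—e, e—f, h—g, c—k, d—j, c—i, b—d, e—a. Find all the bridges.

The edges on the cycle e-c-b-f-e are not bridges since each lies on that cycle.
But removing c—k disconnects c from k; removing h—g disconnects h from g; removing h—e disconnects h from e; removing b—d disconnects b from d — these are bridges.
In total 7 edges are bridges.

a-e, b-d, c-i, c-k, d-j, e-h, g-h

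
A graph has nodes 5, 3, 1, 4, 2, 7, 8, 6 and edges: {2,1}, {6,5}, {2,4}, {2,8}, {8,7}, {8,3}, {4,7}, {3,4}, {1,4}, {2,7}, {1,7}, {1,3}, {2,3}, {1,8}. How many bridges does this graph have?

1

The edges on the cycle 2-1-3-4-2 are not bridges since each lies on that cycle.
But removing 6–5 disconnects 6 from 5 — this is a bridge.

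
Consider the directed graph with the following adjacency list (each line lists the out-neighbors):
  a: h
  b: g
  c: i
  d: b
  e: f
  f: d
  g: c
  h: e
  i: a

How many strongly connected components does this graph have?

{a, b, c, d, e, f, g, h, i} are all mutually reachable — one SCC of size 9.
That gives 1 strongly connected component.

1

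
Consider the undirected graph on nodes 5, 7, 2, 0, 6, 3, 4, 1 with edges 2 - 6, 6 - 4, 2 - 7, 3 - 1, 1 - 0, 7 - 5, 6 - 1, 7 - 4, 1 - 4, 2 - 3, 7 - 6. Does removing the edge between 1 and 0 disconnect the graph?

Removing 1 - 0 leaves no path between 1 and 0: the component count goes from 1 to 2. So it is a bridge.

Yes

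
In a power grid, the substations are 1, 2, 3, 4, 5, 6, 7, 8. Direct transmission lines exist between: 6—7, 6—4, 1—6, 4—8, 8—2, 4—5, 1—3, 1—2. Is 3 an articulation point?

No

Deleting 3 leaves 1 component (was 1), so 3 is not a cut vertex.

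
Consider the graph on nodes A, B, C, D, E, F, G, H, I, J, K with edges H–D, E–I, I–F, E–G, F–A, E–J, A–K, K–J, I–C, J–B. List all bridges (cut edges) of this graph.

The edges on the cycle E-I-F-A-K-J-E are not bridges since each lies on that cycle.
But removing B–J disconnects B from J; removing I–C disconnects I from C; removing E–G disconnects E from G; removing H–D disconnects H from D — these are bridges.

B-J, C-I, D-H, E-G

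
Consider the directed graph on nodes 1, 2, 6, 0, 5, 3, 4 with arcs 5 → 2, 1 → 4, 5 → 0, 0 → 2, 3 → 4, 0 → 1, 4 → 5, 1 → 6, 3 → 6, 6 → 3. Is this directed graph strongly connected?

No

There is no directed path from 2 to 1, so the graph is not strongly connected.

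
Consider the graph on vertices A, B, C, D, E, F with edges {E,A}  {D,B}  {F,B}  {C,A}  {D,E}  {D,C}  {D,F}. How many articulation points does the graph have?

1

Removing D increases the component count from 1 to 2, so D is a cut vertex.
By contrast removing E leaves 1 component; it is not a cut vertex. No other vertex is a cut vertex either.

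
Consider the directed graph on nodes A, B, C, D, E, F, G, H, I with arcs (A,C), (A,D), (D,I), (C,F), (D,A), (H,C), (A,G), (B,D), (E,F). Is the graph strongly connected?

No

There is no directed path from D to H, so the graph is not strongly connected.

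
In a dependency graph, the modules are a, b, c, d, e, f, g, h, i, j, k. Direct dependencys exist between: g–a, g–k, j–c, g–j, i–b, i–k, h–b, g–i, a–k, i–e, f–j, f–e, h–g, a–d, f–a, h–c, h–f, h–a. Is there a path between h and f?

Yes

From h we can reach a, b, c, d, e, f, g, h, i, j, k, which includes f.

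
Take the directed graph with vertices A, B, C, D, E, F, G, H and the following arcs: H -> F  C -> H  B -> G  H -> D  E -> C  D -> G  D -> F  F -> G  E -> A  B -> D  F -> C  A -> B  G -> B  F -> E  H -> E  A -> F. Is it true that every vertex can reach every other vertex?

Yes

From A we can reach every vertex (A, B, C, D, E, F, G, H), and every vertex can reach A (A, B, C, D, E, F, G, H). So the whole graph is one strongly connected component.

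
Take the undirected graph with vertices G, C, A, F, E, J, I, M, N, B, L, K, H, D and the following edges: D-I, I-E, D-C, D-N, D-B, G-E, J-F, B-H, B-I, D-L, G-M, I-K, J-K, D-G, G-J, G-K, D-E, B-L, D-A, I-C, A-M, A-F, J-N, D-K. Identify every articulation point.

B

Removing B increases the component count from 1 to 2, so B is a cut vertex.
By contrast removing E leaves 1 component; it is not a cut vertex. No other vertex is a cut vertex either.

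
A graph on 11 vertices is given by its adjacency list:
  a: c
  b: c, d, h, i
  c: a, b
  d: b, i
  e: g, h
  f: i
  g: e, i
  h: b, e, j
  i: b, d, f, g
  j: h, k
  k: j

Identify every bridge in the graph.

The edges on the cycle i-g-e-h-b-i are not bridges since each lies on that cycle.
But removing k-j disconnects k from j; removing c-b disconnects c from b; removing i-f disconnects i from f; removing h-j disconnects h from j — these are bridges.
In total 5 edges are bridges.

a-c, b-c, f-i, h-j, j-k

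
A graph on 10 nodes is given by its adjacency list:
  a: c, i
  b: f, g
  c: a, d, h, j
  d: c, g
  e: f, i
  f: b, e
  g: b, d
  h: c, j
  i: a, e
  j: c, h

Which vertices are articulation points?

Removing c increases the component count from 1 to 2, so c is a cut vertex.
By contrast removing h leaves 1 component; it is not a cut vertex. No other vertex is a cut vertex either.

c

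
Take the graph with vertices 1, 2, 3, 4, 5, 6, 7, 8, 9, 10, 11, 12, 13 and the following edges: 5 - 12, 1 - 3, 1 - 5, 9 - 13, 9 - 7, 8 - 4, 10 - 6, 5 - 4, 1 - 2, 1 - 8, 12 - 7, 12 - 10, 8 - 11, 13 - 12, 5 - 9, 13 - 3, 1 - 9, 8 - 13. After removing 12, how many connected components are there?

2

With 12 gone, the remaining components are: {6, 10}; {1, 2, 3, 4, 5, 7, 8, 9, 11, 13}.
That is 2 components.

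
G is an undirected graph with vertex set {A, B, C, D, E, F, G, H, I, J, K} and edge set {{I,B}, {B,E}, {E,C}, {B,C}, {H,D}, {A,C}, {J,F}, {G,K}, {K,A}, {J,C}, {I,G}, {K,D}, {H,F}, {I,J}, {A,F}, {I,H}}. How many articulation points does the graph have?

0

Removing G, for instance, still leaves 1 component. No single vertex removal increases the component count — the graph has no articulation points.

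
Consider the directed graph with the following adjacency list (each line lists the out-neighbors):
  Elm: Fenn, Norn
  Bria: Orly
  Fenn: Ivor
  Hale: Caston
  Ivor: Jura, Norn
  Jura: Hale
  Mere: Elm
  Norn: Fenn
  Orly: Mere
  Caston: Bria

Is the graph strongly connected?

Yes

From Elm we can reach every vertex (Elm, Bria, Fenn, Hale, Ivor, Jura, Mere, Norn, Orly, Caston), and every vertex can reach Elm (Elm, Bria, Fenn, Hale, Ivor, Jura, Mere, Norn, Orly, Caston). So the whole graph is one strongly connected component.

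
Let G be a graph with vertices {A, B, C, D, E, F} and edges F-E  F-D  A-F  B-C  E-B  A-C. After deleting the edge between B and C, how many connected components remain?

B and C are still connected via B-E-F-A-C, so the component count stays at 1.

1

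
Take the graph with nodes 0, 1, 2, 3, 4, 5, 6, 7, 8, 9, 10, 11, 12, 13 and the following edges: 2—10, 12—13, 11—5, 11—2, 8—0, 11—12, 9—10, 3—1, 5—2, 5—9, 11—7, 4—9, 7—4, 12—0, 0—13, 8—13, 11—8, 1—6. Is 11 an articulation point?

Yes

Deleting 11 raises the number of components from 2 to 3, so 11 is a cut vertex.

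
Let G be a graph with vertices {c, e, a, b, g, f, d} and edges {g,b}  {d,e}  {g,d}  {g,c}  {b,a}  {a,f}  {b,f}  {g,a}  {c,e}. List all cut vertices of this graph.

g

Removing g increases the component count from 1 to 2, so g is a cut vertex.
By contrast removing d leaves 1 component; it is not a cut vertex. No other vertex is a cut vertex either.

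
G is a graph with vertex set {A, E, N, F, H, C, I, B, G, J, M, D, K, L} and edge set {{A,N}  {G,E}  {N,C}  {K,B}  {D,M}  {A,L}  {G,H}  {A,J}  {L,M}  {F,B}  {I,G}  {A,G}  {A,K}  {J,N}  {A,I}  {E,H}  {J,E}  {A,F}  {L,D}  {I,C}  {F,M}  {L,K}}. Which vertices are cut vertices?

A

Removing A increases the component count from 1 to 2, so A is a cut vertex.
By contrast removing J leaves 1 component; it is not a cut vertex. No other vertex is a cut vertex either.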